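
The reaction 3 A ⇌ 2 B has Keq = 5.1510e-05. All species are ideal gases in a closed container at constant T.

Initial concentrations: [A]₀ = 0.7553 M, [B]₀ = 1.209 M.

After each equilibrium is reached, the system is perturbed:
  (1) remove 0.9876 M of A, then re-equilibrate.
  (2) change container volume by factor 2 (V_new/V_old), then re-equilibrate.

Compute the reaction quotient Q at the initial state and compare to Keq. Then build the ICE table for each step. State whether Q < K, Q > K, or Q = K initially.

Q₀ = 3.392; Q > K (proceeds reverse)

Q₀ = 3.392 vs Keq = 5.1510e-05 ⇒ Q>K, reverse
Step 1:
                    A           B
  I            0.7553       1.209
  C              1.77       -1.18
  E             2.526     0.02881
  solve Keq expr → x = -0.5901; check Q = 5.1510e-05
Then remove 0.9876 M of A.
Step 2:
                    A           B
  I             1.538     0.02881
  C           0.02223    -0.01482
  E              1.56     0.01399
  solve Keq expr → x = -0.00741; check Q = 5.1510e-05
Then change container volume by factor 2 (V_new/V_old).
Step 3:
                    A           B
  I            0.7801    0.006993
  C          0.003029    -0.00202
  E            0.7831    0.004974
  solve Keq expr → x = -0.00101; check Q = 5.1510e-05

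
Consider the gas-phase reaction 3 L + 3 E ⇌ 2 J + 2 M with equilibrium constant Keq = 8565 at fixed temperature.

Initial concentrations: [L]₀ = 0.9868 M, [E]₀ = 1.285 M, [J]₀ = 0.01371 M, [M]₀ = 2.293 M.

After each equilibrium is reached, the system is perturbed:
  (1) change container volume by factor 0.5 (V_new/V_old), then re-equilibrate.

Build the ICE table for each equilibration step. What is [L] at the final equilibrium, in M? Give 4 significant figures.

Q₀ = 4.8471e-04 vs Keq = 8565 ⇒ Q<K, forward
Step 1:
                  L         E         J         M
  Initial    0.9868     1.285   0.01371     2.293
  Change    -0.8361   -0.8361    0.5574    0.5574
  Equil      0.1507    0.4489    0.5711      2.85
  solve Keq expr → x = 0.2787; check Q = 8565
Then change container volume by factor 0.5 (V_new/V_old).
Step 2:
                  L         E         J         M
  Initial    0.3014    0.8978     1.142     5.701
  Change   -0.08379  -0.08379   0.05586   0.05586
  Equil      0.2176     0.814     1.198     5.757
  solve Keq expr → x = 0.02793; check Q = 8565

[L]_eq = 0.2176 M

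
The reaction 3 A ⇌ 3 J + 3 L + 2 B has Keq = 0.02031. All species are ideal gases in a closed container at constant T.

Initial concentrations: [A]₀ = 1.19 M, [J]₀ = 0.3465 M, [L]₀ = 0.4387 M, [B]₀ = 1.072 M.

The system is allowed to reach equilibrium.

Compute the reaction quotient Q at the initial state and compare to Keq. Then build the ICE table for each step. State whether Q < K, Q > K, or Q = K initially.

Q₀ = 0.002395; Q < K (proceeds forward)

Q₀ = 0.002395 vs Keq = 0.02031 ⇒ Q<K, forward
Step 1:
                  A         J         L         B
  I            1.19    0.3465    0.4387     1.072
  C         -0.1236    0.1236    0.1236   0.08243
  E           1.066    0.4701    0.5623     1.154
  solve Keq expr → x = 0.04121; check Q = 0.02031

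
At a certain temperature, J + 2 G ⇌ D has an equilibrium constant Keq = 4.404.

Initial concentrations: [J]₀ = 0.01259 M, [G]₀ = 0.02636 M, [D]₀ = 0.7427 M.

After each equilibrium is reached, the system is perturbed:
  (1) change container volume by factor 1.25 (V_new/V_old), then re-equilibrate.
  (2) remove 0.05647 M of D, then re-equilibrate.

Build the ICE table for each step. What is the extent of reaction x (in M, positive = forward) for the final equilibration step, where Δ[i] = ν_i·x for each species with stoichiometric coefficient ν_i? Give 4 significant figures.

x = 0.01225 M

Q₀ = 8.4898e+04 vs Keq = 4.404 ⇒ Q>K, reverse
Step 1:
                  J         G         D
  Initial   0.01259   0.02636    0.7427
  Change     0.2835     0.567   -0.2835
  Equil      0.2961    0.5934    0.4592
  solve Keq expr → x = -0.2835; check Q = 4.404
Then change container volume by factor 1.25 (V_new/V_old).
Step 2:
                  J         G         D
  Initial    0.2369    0.4747    0.3673
  Change    0.03027   0.06054  -0.03027
  Equil      0.2672    0.5353    0.3371
  solve Keq expr → x = -0.03027; check Q = 4.404
Then remove 0.05647 M of D.
Step 3:
                  J         G         D
  Initial    0.2672    0.5353    0.2806
  Change   -0.01225   -0.0245   0.01225
  Equil      0.2549    0.5108    0.2929
  solve Keq expr → x = 0.01225; check Q = 4.404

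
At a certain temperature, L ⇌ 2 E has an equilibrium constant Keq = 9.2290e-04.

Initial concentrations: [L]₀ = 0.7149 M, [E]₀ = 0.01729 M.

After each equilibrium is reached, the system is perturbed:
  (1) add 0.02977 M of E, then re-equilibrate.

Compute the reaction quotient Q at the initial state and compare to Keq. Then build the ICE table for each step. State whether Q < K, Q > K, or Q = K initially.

Q₀ = 4.1816e-04; Q < K (proceeds forward)

Q₀ = 4.1816e-04 vs Keq = 9.2290e-04 ⇒ Q<K, forward
Step 1:
                   L          E
  I           0.7149    0.01729
  C        -0.004161   0.008321
  E           0.7107    0.02561
  solve Keq expr → x = 0.004161; check Q = 9.2290e-04
Then add 0.02977 M of E.
Step 2:
                   L          E
  I           0.7107    0.05538
  C          0.01475   -0.02951
  E           0.7255    0.02588
  solve Keq expr → x = -0.01475; check Q = 9.2290e-04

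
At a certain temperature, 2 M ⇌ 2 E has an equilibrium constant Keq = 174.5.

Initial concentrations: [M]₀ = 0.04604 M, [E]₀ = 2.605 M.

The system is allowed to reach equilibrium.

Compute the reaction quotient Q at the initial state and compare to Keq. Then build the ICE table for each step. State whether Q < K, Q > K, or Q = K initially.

Q₀ = 3201 vs Keq = 174.5 ⇒ Q>K, reverse
Step 1:
                   M          E
  I          0.04604      2.605
  C           0.1405    -0.1405
  E           0.1866      2.464
  solve Keq expr → x = -0.07026; check Q = 174.5

Q₀ = 3201; Q > K (proceeds reverse)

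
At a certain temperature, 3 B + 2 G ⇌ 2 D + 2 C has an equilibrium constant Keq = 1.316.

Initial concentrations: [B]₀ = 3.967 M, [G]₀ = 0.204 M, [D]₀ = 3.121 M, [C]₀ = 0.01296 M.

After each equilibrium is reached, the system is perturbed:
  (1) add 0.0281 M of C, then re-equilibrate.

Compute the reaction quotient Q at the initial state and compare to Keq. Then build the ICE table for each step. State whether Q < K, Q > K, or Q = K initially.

Q₀ = 6.2972e-04 vs Keq = 1.316 ⇒ Q<K, forward
Step 1:
                   B          G          D          C
  Initial      3.967      0.204      3.121    0.01296
  Change     -0.2145     -0.143      0.143      0.143
  Equil        3.753    0.06103      3.264     0.1559
  solve Keq expr → x = 0.07148; check Q = 1.316
Then add 0.0281 M of C.
Step 2:
                   B          G          D          C
  Initial      3.753    0.06103      3.264      0.184
  Change     0.01135   0.007566  -0.007566  -0.007566
  Equil        3.764     0.0686      3.256     0.1765
  solve Keq expr → x = -0.003783; check Q = 1.316

Q₀ = 6.2972e-04; Q < K (proceeds forward)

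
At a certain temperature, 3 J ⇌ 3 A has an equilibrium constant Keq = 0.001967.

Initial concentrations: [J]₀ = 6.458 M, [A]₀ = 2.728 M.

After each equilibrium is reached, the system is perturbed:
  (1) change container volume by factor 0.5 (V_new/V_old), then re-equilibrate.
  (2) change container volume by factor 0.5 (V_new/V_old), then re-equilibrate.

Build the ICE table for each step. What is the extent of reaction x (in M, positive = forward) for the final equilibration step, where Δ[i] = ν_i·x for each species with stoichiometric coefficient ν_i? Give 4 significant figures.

Q₀ = 0.07538 vs Keq = 0.001967 ⇒ Q>K, reverse
Step 1:
                   J          A
  init         6.458      2.728
  Δ            1.705     -1.705
  eq           8.163      1.023
  solve Keq expr → x = -0.5684; check Q = 0.001967
Then change container volume by factor 0.5 (V_new/V_old).
Step 2:
                   J          A
  init         16.33      2.046
  Δ                0          0
  eq           16.33      2.046
  solve Keq expr → x = 0; check Q = 0.001967
Then change container volume by factor 0.5 (V_new/V_old).
Step 3:
                   J          A
  init         32.65      4.091
  Δ                0          0
  eq           32.65      4.091
  solve Keq expr → x = 0; check Q = 0.001967

x = 0 M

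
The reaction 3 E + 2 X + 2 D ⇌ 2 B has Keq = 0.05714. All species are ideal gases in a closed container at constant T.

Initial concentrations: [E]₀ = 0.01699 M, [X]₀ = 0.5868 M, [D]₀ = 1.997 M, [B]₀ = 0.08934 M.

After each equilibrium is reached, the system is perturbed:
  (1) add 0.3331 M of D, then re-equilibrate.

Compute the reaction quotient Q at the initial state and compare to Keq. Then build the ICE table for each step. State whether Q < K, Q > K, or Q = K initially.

Q₀ = 1185 vs Keq = 0.05714 ⇒ Q>K, reverse
Step 1:
                    E           X           D           B
  Initial     0.01699      0.5868       1.997     0.08934
  Change       0.1114     0.07428     0.07428    -0.07428
  Equil        0.1284      0.6611       2.071     0.01506
  solve Keq expr → x = -0.03714; check Q = 0.05714
Then add 0.3331 M of D.
Step 2:
                    E           X           D           B
  Initial      0.1284      0.6611       2.404     0.01506
  Change    -0.002717   -0.001811   -0.001811    0.001811
  Equil        0.1257      0.6593       2.403     0.01687
  solve Keq expr → x = 9.0555e-04; check Q = 0.05714

Q₀ = 1185; Q > K (proceeds reverse)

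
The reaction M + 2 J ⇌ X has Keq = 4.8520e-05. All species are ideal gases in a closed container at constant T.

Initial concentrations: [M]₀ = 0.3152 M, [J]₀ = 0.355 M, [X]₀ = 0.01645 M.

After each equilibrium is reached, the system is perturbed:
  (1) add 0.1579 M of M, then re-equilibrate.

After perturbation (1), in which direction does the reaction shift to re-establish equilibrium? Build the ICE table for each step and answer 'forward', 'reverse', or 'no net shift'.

Direction: forward

Q₀ = 0.4141 vs Keq = 4.8520e-05 ⇒ Q>K, reverse
Step 1:
                   M          J          X
  Initial     0.3152      0.355    0.01645
  Change     0.01645     0.0329   -0.01645
  Equil       0.3316     0.3879 2.4212e-06
  solve Keq expr → x = -0.01645; check Q = 4.8520e-05
Then add 0.1579 M of M.
Step 2:
                   M          J          X
  Initial     0.4895     0.3879 2.4212e-06
  Change  -1.1527e-06 -2.3054e-06 1.1527e-06
  Equil       0.4895     0.3879 3.5739e-06
  solve Keq expr → x = 1.1527e-06; check Q = 4.8520e-05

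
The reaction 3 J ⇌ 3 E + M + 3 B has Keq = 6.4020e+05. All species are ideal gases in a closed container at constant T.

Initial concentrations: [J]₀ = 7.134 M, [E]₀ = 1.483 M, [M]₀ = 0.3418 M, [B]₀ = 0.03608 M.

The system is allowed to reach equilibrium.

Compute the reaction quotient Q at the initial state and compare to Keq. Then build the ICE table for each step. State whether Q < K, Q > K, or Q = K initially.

Q₀ = 1.4421e-07 vs Keq = 6.4020e+05 ⇒ Q<K, forward
Step 1:
                   J          E          M          B
  init         7.134      1.483     0.3418    0.03608
  Δ           -6.351      6.351      2.117      6.351
  eq          0.7835      7.834      2.459      6.387
  solve Keq expr → x = 2.117; check Q = 6.4020e+05

Q₀ = 1.4421e-07; Q < K (proceeds forward)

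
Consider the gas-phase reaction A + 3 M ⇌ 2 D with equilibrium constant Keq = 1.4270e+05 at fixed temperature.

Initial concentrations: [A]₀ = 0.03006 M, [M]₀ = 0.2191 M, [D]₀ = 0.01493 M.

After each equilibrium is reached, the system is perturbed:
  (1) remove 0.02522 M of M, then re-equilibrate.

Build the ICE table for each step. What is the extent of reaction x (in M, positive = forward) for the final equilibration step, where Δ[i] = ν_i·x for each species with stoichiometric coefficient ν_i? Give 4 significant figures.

Q₀ = 0.705 vs Keq = 1.4270e+05 ⇒ Q<K, forward
Step 1:
                   A          M          D
  I          0.03006     0.2191    0.01493
  C         -0.03004   -0.09012    0.06008
  E       1.8380e-05      0.129    0.07501
  solve Keq expr → x = 0.03004; check Q = 1.4270e+05
Then remove 0.02522 M of M.
Step 2:
                   A          M          D
  I       1.8380e-05     0.1038    0.07501
  C       1.6841e-05 5.0524e-05 -3.3682e-05
  E       3.5221e-05     0.1038    0.07498
  solve Keq expr → x = -1.6841e-05; check Q = 1.4270e+05

x = -1.6841e-05 M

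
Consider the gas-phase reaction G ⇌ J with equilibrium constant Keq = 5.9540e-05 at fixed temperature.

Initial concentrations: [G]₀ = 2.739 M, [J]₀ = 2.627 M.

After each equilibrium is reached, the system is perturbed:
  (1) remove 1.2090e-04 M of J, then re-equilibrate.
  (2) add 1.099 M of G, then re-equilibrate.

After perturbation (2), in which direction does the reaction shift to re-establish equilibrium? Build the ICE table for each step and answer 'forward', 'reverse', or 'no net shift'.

Direction: forward

Q₀ = 0.9591 vs Keq = 5.9540e-05 ⇒ Q>K, reverse
Step 1:
                  G         J
  Initial     2.739     2.627
  Change      2.627    -2.627
  Equil       5.366 3.1947e-04
  solve Keq expr → x = -2.627; check Q = 5.9540e-05
Then remove 1.2090e-04 M of J.
Step 2:
                  G         J
  Initial     5.366 1.9857e-04
  Change  -1.2089e-04 1.2089e-04
  Equil       5.366 3.1947e-04
  solve Keq expr → x = 1.2089e-04; check Q = 5.9540e-05
Then add 1.099 M of G.
Step 3:
                  G         J
  Initial     6.465 3.1947e-04
  Change  -6.5431e-05 6.5431e-05
  Equil       6.464 3.8490e-04
  solve Keq expr → x = 6.5431e-05; check Q = 5.9540e-05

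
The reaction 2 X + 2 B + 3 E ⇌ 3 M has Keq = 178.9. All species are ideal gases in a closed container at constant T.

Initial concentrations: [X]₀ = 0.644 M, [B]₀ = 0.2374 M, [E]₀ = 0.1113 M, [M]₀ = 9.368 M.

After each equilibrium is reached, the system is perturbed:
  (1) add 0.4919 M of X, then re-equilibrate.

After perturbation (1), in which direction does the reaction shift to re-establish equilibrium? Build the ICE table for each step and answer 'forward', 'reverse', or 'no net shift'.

Direction: forward

Q₀ = 2.5511e+07 vs Keq = 178.9 ⇒ Q>K, reverse
Step 1:
                   X          B          E          M
  I            0.644     0.2374     0.1113      9.368
  C           0.7326     0.7326      1.099     -1.099
  E            1.377       0.97       1.21      8.269
  solve Keq expr → x = -0.3663; check Q = 178.9
Then add 0.4919 M of X.
Step 2:
                   X          B          E          M
  I            1.869       0.97       1.21      8.269
  C         -0.07936   -0.07936     -0.119      0.119
  E            1.789     0.8906      1.091      8.388
  solve Keq expr → x = 0.03968; check Q = 178.9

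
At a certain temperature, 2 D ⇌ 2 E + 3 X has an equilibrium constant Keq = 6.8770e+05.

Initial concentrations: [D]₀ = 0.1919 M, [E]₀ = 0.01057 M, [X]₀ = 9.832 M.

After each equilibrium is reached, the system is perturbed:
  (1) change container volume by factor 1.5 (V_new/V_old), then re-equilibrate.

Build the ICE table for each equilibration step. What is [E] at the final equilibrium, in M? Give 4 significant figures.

Q₀ = 2.884 vs Keq = 6.8770e+05 ⇒ Q<K, forward
Step 1:
                    D           E           X
  I            0.1919     0.01057       9.832
  C           -0.1843      0.1843      0.2765
  E          0.007554      0.1949       10.11
  solve Keq expr → x = 0.09217; check Q = 6.8770e+05
Then change container volume by factor 1.5 (V_new/V_old).
Step 2:
                    D           E           X
  I          0.005036      0.1299       6.739
  C         -0.002245    0.002245    0.003368
  E          0.002791      0.1322       6.742
  solve Keq expr → x = 0.001123; check Q = 6.8770e+05

[E]_eq = 0.1322 M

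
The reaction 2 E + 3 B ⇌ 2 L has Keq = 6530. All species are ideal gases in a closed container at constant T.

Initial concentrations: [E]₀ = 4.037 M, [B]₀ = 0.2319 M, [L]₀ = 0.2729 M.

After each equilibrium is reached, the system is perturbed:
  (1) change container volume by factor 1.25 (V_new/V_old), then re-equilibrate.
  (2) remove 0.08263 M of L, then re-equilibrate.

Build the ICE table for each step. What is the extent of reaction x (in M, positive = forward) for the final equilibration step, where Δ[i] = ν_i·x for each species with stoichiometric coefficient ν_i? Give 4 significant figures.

x = 6.8193e-04 M

Q₀ = 0.3664 vs Keq = 6530 ⇒ Q<K, forward
Step 1:
                   E          B          L
  Initial      4.037     0.2319     0.2729
  Change     -0.1465    -0.2198     0.1465
  Equil         3.89    0.01212     0.4194
  solve Keq expr → x = 0.07326; check Q = 6530
Then change container volume by factor 1.25 (V_new/V_old).
Step 2:
                   E          B          L
  Initial      3.112   0.009695     0.3355
  Change    0.001588   0.002381  -0.001588
  Equil        3.114    0.01208     0.3339
  solve Keq expr → x = -7.9380e-04; check Q = 6530
Then remove 0.08263 M of L.
Step 3:
                   E          B          L
  Initial      3.114    0.01208     0.2513
  Change   -0.001364  -0.002046   0.001364
  Equil        3.113    0.01003     0.2527
  solve Keq expr → x = 6.8193e-04; check Q = 6530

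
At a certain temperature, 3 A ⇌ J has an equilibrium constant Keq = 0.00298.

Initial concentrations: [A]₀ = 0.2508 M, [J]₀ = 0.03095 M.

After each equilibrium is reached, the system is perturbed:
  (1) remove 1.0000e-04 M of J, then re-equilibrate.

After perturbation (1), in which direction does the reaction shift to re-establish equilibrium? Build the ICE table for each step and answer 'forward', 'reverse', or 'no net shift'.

Direction: forward

Q₀ = 1.962 vs Keq = 0.00298 ⇒ Q>K, reverse
Step 1:
                   A          J
  I           0.2508    0.03095
  C          0.09249   -0.03083
  E           0.3433 1.2056e-04
  solve Keq expr → x = -0.03083; check Q = 0.00298
Then remove 1.0000e-04 M of J.
Step 2:
                   A          J
  I           0.3433 2.0557e-05
  C       -2.9906e-04 9.9685e-05
  E            0.343 1.2024e-04
  solve Keq expr → x = 9.9685e-05; check Q = 0.00298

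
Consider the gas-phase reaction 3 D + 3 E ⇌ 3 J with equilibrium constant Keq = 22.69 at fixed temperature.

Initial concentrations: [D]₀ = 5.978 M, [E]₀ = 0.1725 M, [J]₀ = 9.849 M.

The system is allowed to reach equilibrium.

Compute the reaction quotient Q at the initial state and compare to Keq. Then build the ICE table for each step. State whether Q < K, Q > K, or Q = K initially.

Q₀ = 871.2 vs Keq = 22.69 ⇒ Q>K, reverse
Step 1:
                  D         E         J
  Initial     5.978    0.1725     9.849
  Change     0.3568    0.3568   -0.3568
  Equil       6.335    0.5293     9.492
  solve Keq expr → x = -0.1189; check Q = 22.69

Q₀ = 871.2; Q > K (proceeds reverse)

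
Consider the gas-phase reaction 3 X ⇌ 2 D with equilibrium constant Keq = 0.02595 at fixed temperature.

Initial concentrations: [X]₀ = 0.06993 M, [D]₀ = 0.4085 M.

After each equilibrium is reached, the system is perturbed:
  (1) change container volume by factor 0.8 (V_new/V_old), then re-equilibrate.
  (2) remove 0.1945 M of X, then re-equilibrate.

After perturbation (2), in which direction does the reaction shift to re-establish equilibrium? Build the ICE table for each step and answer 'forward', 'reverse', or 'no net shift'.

Q₀ = 488 vs Keq = 0.02595 ⇒ Q>K, reverse
Step 1:
                    X           D
  I           0.06993      0.4085
  C            0.5069     -0.3379
  E            0.5768     0.07057
  solve Keq expr → x = -0.169; check Q = 0.02595
Then change container volume by factor 0.8 (V_new/V_old).
Step 2:
                    X           D
  I             0.721     0.08821
  C          -0.01195     0.00797
  E            0.7091     0.09618
  solve Keq expr → x = 0.003985; check Q = 0.02595
Then remove 0.1945 M of X.
Step 3:
                    X           D
  I            0.5146     0.09618
  C           0.04353    -0.02902
  E            0.5581     0.06716
  solve Keq expr → x = -0.01451; check Q = 0.02595

Direction: reverse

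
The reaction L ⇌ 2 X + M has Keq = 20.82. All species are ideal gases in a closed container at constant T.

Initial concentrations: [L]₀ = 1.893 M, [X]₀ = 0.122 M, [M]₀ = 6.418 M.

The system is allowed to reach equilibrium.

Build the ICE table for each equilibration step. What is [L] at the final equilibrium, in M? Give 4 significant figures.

[L]_eq = 1.075 M

Q₀ = 0.05046 vs Keq = 20.82 ⇒ Q<K, forward
Step 1:
                    L           X           M
  init          1.893       0.122       6.418
  Δ           -0.8182       1.636      0.8182
  eq            1.075       1.758       7.236
  solve Keq expr → x = 0.8182; check Q = 20.82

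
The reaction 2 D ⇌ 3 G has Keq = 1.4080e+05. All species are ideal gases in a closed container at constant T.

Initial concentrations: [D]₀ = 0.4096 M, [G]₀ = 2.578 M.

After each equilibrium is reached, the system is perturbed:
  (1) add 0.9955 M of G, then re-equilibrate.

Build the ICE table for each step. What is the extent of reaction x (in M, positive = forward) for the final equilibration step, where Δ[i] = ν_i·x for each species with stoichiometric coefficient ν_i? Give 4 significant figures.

Q₀ = 102.1 vs Keq = 1.4080e+05 ⇒ Q<K, forward
Step 1:
                   D          G
  Initial     0.4096      2.578
  Change     -0.3946     0.5918
  Equil      0.01504       3.17
  solve Keq expr → x = 0.1973; check Q = 1.4080e+05
Then add 0.9955 M of G.
Step 2:
                   D          G
  Initial    0.01504      4.165
  Change    0.007523   -0.01128
  Equil      0.02256      4.154
  solve Keq expr → x = -0.003762; check Q = 1.4080e+05

x = -0.003762 M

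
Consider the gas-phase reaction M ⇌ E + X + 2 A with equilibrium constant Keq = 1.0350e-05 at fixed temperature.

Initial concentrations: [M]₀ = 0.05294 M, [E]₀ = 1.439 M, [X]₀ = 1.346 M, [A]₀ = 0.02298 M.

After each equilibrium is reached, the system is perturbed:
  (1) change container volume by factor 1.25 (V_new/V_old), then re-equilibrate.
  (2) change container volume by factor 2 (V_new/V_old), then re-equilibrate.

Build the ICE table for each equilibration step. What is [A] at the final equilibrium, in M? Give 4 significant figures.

Q₀ = 0.01932 vs Keq = 1.0350e-05 ⇒ Q>K, reverse
Step 1:
                   M          E          X          A
  init       0.05294      1.439      1.346    0.02298
  Δ          0.01119   -0.01119   -0.01119   -0.02239
  eq         0.06413      1.428      1.335 5.9017e-04
  solve Keq expr → x = -0.01119; check Q = 1.0350e-05
Then change container volume by factor 1.25 (V_new/V_old).
Step 2:
                   M          E          X          A
  init       0.05131      1.142      1.068 4.7213e-04
  Δ       -9.3518e-05 9.3518e-05 9.3518e-05 1.8704e-04
  eq         0.05121      1.142      1.068 6.5917e-04
  solve Keq expr → x = 9.3518e-05; check Q = 1.0350e-05
Then change container volume by factor 2 (V_new/V_old).
Step 3:
                   M          E          X          A
  init       0.02561     0.5712      0.534 3.2958e-04
  Δ       -2.9834e-04 2.9834e-04 2.9834e-04 5.9667e-04
  eq         0.02531     0.5715     0.5343 9.2626e-04
  solve Keq expr → x = 2.9834e-04; check Q = 1.0350e-05

[A]_eq = 9.2626e-04 M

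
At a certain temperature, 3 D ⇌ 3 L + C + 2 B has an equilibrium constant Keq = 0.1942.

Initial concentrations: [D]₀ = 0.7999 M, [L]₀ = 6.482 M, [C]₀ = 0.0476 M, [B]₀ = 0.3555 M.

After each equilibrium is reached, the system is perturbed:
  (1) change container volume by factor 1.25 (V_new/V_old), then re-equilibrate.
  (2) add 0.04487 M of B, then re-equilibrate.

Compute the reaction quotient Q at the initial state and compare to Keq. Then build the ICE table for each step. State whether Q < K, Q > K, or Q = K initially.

Q₀ = 3.201 vs Keq = 0.1942 ⇒ Q>K, reverse
Step 1:
                   D          L          C          B
  I           0.7999      6.482     0.0476     0.3555
  C           0.1197    -0.1197   -0.03989   -0.07978
  E           0.9196      6.362   0.007712     0.2757
  solve Keq expr → x = -0.03989; check Q = 0.1942
Then change container volume by factor 1.25 (V_new/V_old).
Step 2:
                   D          L          C          B
  I           0.7357       5.09    0.00617     0.2206
  C         -0.01298    0.01298   0.004327   0.008654
  E           0.7227      5.103     0.0105     0.2292
  solve Keq expr → x = 0.004327; check Q = 0.1942
Then add 0.04487 M of B.
Step 3:
                   D          L          C          B
  I           0.7227      5.103     0.0105     0.2741
  C         0.007758  -0.007758  -0.002586  -0.005172
  E           0.7304      5.095   0.007911     0.2689
  solve Keq expr → x = -0.002586; check Q = 0.1942

Q₀ = 3.201; Q > K (proceeds reverse)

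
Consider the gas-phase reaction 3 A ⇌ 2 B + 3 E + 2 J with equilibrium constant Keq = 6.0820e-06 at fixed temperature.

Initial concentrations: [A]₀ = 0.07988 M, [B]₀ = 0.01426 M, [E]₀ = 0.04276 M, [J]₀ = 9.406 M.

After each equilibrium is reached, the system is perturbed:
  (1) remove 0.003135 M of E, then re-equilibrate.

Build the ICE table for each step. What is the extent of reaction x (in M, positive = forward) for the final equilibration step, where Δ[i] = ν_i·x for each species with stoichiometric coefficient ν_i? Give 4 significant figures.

x = 1.8125e-04 M

Q₀ = 0.00276 vs Keq = 6.0820e-06 ⇒ Q>K, reverse
Step 1:
                   A          B          E          J
  Initial    0.07988    0.01426    0.04276      9.406
  Change     0.01824   -0.01216   -0.01824   -0.01216
  Equil      0.09812   0.002101    0.02452      9.394
  solve Keq expr → x = -0.006079; check Q = 6.0820e-06
Then remove 0.003135 M of E.
Step 2:
                   A          B          E          J
  Initial    0.09812   0.002101    0.02139      9.394
  Change  -5.4374e-04 3.6249e-04 5.4374e-04 3.6249e-04
  Equil      0.09757   0.002464    0.02193      9.394
  solve Keq expr → x = 1.8125e-04; check Q = 6.0820e-06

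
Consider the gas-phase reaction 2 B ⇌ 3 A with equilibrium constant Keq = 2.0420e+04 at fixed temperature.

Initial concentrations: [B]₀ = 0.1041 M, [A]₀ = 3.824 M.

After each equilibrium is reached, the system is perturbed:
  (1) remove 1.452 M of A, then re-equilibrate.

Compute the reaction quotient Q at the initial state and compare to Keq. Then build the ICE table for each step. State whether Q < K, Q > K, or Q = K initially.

Q₀ = 5160; Q < K (proceeds forward)

Q₀ = 5160 vs Keq = 2.0420e+04 ⇒ Q<K, forward
Step 1:
                   B          A
  Initial     0.1041      3.824
  Change    -0.05022    0.07532
  Equil      0.05388      3.899
  solve Keq expr → x = 0.02511; check Q = 2.0420e+04
Then remove 1.452 M of A.
Step 2:
                   B          A
  Initial    0.05388      2.447
  Change    -0.02644    0.03966
  Equil      0.02745      2.487
  solve Keq expr → x = 0.01322; check Q = 2.0420e+04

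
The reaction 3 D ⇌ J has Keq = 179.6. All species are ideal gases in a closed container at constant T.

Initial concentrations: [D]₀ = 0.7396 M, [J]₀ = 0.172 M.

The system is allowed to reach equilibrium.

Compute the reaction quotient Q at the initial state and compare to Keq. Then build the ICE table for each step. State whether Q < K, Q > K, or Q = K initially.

Q₀ = 0.4251 vs Keq = 179.6 ⇒ Q<K, forward
Step 1:
                   D          J
  I           0.7396      0.172
  C          -0.6117     0.2039
  E           0.1279     0.3759
  solve Keq expr → x = 0.2039; check Q = 179.6

Q₀ = 0.4251; Q < K (proceeds forward)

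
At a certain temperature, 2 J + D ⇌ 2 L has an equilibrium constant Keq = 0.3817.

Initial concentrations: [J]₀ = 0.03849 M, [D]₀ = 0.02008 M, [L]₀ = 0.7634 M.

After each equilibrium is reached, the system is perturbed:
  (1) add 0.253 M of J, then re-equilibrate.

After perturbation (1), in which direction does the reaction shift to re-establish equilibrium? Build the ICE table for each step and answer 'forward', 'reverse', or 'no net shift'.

Q₀ = 1.9590e+04 vs Keq = 0.3817 ⇒ Q>K, reverse
Step 1:
                    J           D           L
  init        0.03849     0.02008      0.7634
  Δ            0.5606      0.2803     -0.5606
  eq           0.5991      0.3004      0.2028
  solve Keq expr → x = -0.2803; check Q = 0.3817
Then add 0.253 M of J.
Step 2:
                    J           D           L
  init         0.8521      0.3004      0.2028
  Δ          -0.05461     -0.0273     0.05461
  eq           0.7974      0.2731      0.2574
  solve Keq expr → x = 0.0273; check Q = 0.3817

Direction: forward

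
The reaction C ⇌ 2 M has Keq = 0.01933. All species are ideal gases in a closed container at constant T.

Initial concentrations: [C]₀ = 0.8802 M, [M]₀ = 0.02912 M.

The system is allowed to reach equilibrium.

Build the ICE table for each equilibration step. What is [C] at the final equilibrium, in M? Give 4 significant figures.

[C]_eq = 0.8314 M

Q₀ = 9.6339e-04 vs Keq = 0.01933 ⇒ Q<K, forward
Step 1:
                  C         M
  Initial    0.8802   0.02912
  Change   -0.04882   0.09765
  Equil      0.8314    0.1268
  solve Keq expr → x = 0.04882; check Q = 0.01933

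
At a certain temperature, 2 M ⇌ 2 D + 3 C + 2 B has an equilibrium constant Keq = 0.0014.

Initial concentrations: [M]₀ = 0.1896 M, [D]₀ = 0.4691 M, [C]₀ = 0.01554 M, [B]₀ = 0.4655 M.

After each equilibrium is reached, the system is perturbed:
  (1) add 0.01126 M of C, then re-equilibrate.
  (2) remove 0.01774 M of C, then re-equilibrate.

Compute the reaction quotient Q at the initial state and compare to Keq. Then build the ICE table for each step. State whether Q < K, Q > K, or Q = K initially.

Q₀ = 4.9779e-06; Q < K (proceeds forward)

Q₀ = 4.9779e-06 vs Keq = 0.0014 ⇒ Q<K, forward
Step 1:
                   M          D          C          B
  init        0.1896     0.4691    0.01554     0.4655
  Δ         -0.04116    0.04116    0.06174    0.04116
  eq          0.1484     0.5103    0.07728     0.5067
  solve Keq expr → x = 0.02058; check Q = 0.0014
Then add 0.01126 M of C.
Step 2:
                   M          D          C          B
  init        0.1484     0.5103    0.08854     0.5067
  Δ         0.005479  -0.005479  -0.008218  -0.005479
  eq          0.1539     0.5048    0.08032     0.5012
  solve Keq expr → x = -0.002739; check Q = 0.0014
Then remove 0.01774 M of C.
Step 3:
                   M          D          C          B
  init        0.1539     0.5048    0.06258     0.5012
  Δ        -0.008645   0.008645    0.01297   0.008645
  eq          0.1453     0.5134    0.07555     0.5098
  solve Keq expr → x = 0.004322; check Q = 0.0014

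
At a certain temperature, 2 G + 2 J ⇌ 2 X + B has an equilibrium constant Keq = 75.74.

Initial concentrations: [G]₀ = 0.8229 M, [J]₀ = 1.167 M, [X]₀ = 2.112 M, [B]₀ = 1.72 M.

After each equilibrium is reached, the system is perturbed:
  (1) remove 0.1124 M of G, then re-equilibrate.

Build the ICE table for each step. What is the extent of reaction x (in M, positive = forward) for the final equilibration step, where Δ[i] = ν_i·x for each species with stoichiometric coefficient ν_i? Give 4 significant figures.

Q₀ = 8.319 vs Keq = 75.74 ⇒ Q<K, forward
Step 1:
                   G          J          X          B
  Initial     0.8229      1.167      2.112       1.72
  Change      -0.348     -0.348      0.348      0.174
  Equil       0.4749      0.819       2.46      1.894
  solve Keq expr → x = 0.174; check Q = 75.74
Then remove 0.1124 M of G.
Step 2:
                   G          J          X          B
  Initial     0.3625      0.819       2.46      1.894
  Change     0.06335    0.06335   -0.06335   -0.03167
  Equil       0.4259     0.8824      2.397      1.862
  solve Keq expr → x = -0.03167; check Q = 75.74

x = -0.03167 M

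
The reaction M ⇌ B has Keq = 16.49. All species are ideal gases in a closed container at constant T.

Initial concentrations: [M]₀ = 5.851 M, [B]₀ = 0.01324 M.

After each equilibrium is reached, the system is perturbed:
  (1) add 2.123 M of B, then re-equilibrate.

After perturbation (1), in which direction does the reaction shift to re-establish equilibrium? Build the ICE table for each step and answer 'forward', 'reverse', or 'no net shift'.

Direction: reverse

Q₀ = 0.002263 vs Keq = 16.49 ⇒ Q<K, forward
Step 1:
                    M           B
  init          5.851     0.01324
  Δ            -5.516       5.516
  eq           0.3353       5.529
  solve Keq expr → x = 5.516; check Q = 16.49
Then add 2.123 M of B.
Step 2:
                    M           B
  init         0.3353       7.652
  Δ            0.1214     -0.1214
  eq           0.4567       7.531
  solve Keq expr → x = -0.1214; check Q = 16.49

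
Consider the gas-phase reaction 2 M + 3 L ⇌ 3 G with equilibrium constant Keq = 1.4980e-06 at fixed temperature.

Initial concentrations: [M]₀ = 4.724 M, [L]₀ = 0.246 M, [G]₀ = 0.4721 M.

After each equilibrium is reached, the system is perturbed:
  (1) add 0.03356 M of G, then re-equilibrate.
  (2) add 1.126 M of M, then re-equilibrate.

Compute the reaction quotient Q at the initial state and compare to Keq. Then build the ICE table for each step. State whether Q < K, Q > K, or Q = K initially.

Q₀ = 0.3167; Q > K (proceeds reverse)

Q₀ = 0.3167 vs Keq = 1.4980e-06 ⇒ Q>K, reverse
Step 1:
                    M           L           G
  init          4.724       0.246      0.4721
  Δ            0.2992      0.4488     -0.4488
  eq            5.023      0.6948     0.02332
  solve Keq expr → x = -0.1496; check Q = 1.4980e-06
Then add 0.03356 M of G.
Step 2:
                    M           L           G
  init          5.023      0.6948     0.05688
  Δ            0.0216      0.0324     -0.0324
  eq            5.045      0.7272     0.02447
  solve Keq expr → x = -0.0108; check Q = 1.4980e-06
Then add 1.126 M of M.
Step 3:
                    M           L           G
  init          6.171      0.7272     0.02447
  Δ         -0.002254   -0.003381    0.003381
  eq            6.169      0.7238     0.02786
  solve Keq expr → x = 0.001127; check Q = 1.4980e-06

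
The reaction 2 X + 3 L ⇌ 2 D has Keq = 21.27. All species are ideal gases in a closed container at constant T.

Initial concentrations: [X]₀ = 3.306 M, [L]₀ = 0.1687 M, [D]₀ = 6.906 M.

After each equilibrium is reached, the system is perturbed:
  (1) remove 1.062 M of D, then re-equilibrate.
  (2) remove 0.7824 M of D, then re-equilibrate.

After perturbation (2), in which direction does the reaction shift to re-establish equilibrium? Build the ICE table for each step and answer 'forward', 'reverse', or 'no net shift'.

Q₀ = 908.9 vs Keq = 21.27 ⇒ Q>K, reverse
Step 1:
                    X           L           D
  Initial       3.306      0.1687       6.906
  Change       0.2527       0.379     -0.2527
  Equil         3.559      0.5477       6.653
  solve Keq expr → x = -0.1263; check Q = 21.27
Then remove 1.062 M of D.
Step 2:
                    X           L           D
  Initial       3.559      0.5477       5.591
  Change     -0.03632    -0.05449     0.03632
  Equil         3.522      0.4933       5.628
  solve Keq expr → x = 0.01816; check Q = 21.27
Then remove 0.7824 M of D.
Step 3:
                    X           L           D
  Initial       3.522      0.4933       4.845
  Change     -0.02845    -0.04267     0.02845
  Equil         3.494      0.4506       4.874
  solve Keq expr → x = 0.01422; check Q = 21.27

Direction: forward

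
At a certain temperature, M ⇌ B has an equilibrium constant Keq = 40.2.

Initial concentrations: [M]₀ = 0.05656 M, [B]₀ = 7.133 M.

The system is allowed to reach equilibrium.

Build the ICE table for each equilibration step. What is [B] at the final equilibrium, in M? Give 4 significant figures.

Q₀ = 126.1 vs Keq = 40.2 ⇒ Q>K, reverse
Step 1:
                  M         B
  I         0.05656     7.133
  C          0.1179   -0.1179
  E          0.1745     7.015
  solve Keq expr → x = -0.1179; check Q = 40.2

[B]_eq = 7.015 M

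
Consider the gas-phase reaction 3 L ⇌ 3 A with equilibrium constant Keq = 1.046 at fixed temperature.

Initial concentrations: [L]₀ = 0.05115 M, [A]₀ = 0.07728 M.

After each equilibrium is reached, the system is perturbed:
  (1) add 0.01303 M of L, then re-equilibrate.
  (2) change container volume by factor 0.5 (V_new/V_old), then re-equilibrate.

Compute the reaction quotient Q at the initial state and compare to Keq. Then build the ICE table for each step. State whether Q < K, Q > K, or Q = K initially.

Q₀ = 3.449; Q > K (proceeds reverse)

Q₀ = 3.449 vs Keq = 1.046 ⇒ Q>K, reverse
Step 1:
                  L         A
  I         0.05115   0.07728
  C         0.01258  -0.01258
  E         0.06373    0.0647
  solve Keq expr → x = -0.004195; check Q = 1.046
Then add 0.01303 M of L.
Step 2:
                  L         A
  I         0.07676    0.0647
  C       -0.006564  0.006564
  E          0.0702   0.07126
  solve Keq expr → x = 0.002188; check Q = 1.046
Then change container volume by factor 0.5 (V_new/V_old).
Step 3:
                  L         A
  I          0.1404    0.1425
  C               0         0
  E          0.1404    0.1425
  solve Keq expr → x = 0; check Q = 1.046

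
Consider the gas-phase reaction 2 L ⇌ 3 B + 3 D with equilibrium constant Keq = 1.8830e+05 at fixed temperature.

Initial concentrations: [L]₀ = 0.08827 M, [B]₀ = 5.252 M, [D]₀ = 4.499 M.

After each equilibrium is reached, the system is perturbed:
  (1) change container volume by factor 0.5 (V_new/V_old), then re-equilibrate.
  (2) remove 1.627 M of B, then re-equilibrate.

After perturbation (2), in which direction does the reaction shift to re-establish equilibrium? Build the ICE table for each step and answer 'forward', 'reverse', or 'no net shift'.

Q₀ = 1.6932e+06 vs Keq = 1.8830e+05 ⇒ Q>K, reverse
Step 1:
                   L          B          D
  Initial    0.08827      5.252      4.499
  Change      0.1428    -0.2143    -0.2143
  Equil       0.2311      5.038      4.285
  solve Keq expr → x = -0.07142; check Q = 1.8830e+05
Then change container volume by factor 0.5 (V_new/V_old).
Step 2:
                   L          B          D
  Initial     0.4622      10.08      8.569
  Change      0.7744     -1.162     -1.162
  Equil        1.237      8.914      7.408
  solve Keq expr → x = -0.3872; check Q = 1.8830e+05
Then remove 1.627 M of B.
Step 3:
                   L          B          D
  Initial      1.237      7.287      7.408
  Change     -0.2037     0.3056     0.3056
  Equil        1.033      7.593      7.714
  solve Keq expr → x = 0.1019; check Q = 1.8830e+05

Direction: forward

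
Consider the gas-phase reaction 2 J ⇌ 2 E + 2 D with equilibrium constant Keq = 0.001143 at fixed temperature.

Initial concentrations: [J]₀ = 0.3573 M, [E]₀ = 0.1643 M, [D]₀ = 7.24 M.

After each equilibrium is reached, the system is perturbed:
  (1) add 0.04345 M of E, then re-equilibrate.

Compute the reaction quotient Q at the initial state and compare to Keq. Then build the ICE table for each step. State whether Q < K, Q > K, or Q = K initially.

Q₀ = 11.08 vs Keq = 0.001143 ⇒ Q>K, reverse
Step 1:
                    J           E           D
  I            0.3573      0.1643        7.24
  C            0.1618     -0.1618     -0.1618
  E            0.5191     0.00248       7.078
  solve Keq expr → x = -0.08091; check Q = 0.001143
Then add 0.04345 M of E.
Step 2:
                    J           E           D
  I            0.5191     0.04593       7.078
  C           0.04323    -0.04323    -0.04323
  E            0.5623    0.002703       7.035
  solve Keq expr → x = -0.02161; check Q = 0.001143

Q₀ = 11.08; Q > K (proceeds reverse)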